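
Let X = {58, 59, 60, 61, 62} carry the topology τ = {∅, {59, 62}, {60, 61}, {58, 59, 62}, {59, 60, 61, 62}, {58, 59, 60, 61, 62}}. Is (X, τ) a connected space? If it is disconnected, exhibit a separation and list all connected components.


(X, τ) is disconnected; components = [{60, 61}, {58, 59, 62}].

Find clopen sets (U ∈ τ with X ∖ U ∈ τ):
  U = ∅, X ∖ U = {58, 59, 60, 61, 62} — both open, so U is clopen.
  U = {60, 61}, X ∖ U = {58, 59, 62} — both open, so U is clopen.
  U = {58, 59, 62}, X ∖ U = {60, 61} — both open, so U is clopen.
  U = {58, 59, 60, 61, 62}, X ∖ U = ∅ — both open, so U is clopen.
Nontrivial clopen(s) exist: e.g. {58, 59, 62}. So (X, τ) is disconnected.
Compute connected components by grouping points that agree on all clopens:
  component: {60, 61}
  component: {58, 59, 62}


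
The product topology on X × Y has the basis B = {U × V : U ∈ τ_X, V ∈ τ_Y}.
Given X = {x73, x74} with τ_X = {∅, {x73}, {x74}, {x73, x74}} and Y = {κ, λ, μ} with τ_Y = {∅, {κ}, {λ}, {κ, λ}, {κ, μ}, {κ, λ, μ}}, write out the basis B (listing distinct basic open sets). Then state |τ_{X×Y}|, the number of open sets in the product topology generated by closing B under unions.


Basis B = {∅ × ∅, {x73} × {κ}, {x73} × {λ}, {x74} × {κ}, {x74} × {λ}, {x73} × {κ, λ}, {x73} × {κ, μ}, {x73, x74} × {κ}, {x73, x74} × {λ}, {x74} × {κ, λ}, {x74} × {κ, μ}, {x73} × {κ, λ, μ}, {x74} × {κ, λ, μ}, {x73, x74} × {κ, λ}, {x73, x74} × {κ, μ}, {x73, x74} × {κ, λ, μ}}; |τ_{X×Y}| = 36.

Enumerate products U × V with U ∈ τ_X, V ∈ τ_Y (deduplicated):
  ∅ × ∅ = {} (∅)
  {x73} × {κ} = {(x73,κ)}
  {x73} × {λ} = {(x73,λ)}
  {x74} × {κ} = {(x74,κ)}
  {x74} × {λ} = {(x74,λ)}
  {x73} × {κ, λ} = {(x73,κ), (x73,λ)}
  {x73} × {κ, μ} = {(x73,κ), (x73,μ)}
  {x73, x74} × {κ} = {(x73,κ), (x74,κ)}
  {x73, x74} × {λ} = {(x73,λ), (x74,λ)}
  {x74} × {κ, λ} = {(x74,κ), (x74,λ)}
  {x74} × {κ, μ} = {(x74,κ), (x74,μ)}
  {x73} × {κ, λ, μ} = {(x73,κ), (x73,λ), (x73,μ)}
  {x74} × {κ, λ, μ} = {(x74,κ), (x74,λ), (x74,μ)}
  {x73, x74} × {κ, λ} = {(x73,κ), (x73,λ), (x74,κ), (x74,λ)}
  {x73, x74} × {κ, μ} = {(x73,κ), (x73,μ), (x74,κ), (x74,μ)}
  {x73, x74} × {κ, λ, μ} = {(x73,κ), (x73,λ), (x73,μ), (x74,κ), (x74,λ), (x74,μ)}
These 16 distinct sets form the basis B.
Close under arbitrary unions to get τ_{X×Y}; counting gives |τ_{X×Y}| = 36.


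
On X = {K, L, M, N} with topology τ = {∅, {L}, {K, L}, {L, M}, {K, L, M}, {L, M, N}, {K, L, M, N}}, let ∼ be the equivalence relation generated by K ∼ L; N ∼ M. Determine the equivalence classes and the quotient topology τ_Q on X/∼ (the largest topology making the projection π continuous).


X/∼ = {[K=L], [M=N]}; |τ_Q| = 3.

Equivalence classes: [K=L], [M=N].
Quotient map π: X → X/∼ sends K ↦ [K=L], L ↦ [K=L], M ↦ [M=N], N ↦ [M=N].
For each subset V ⊆ X/∼, compute π^{-1}(V) ⊆ X and check whether π^{-1}(V) ∈ τ. V is open in τ_Q iff π^{-1}(V) ∈ τ.
  V = {}: π^{-1}(V) = ∅ ∈ τ ✓.
  V = {[K=L]}: π^{-1}(V) = {K, L} ∈ τ ✓.
  V = {[M=N]}: π^{-1}(V) = {M, N} ∉ τ ✗.
  V = {[K=L], [M=N]}: π^{-1}(V) = {K, L, M, N} ∈ τ ✓.
Open sets in the quotient: τ_Q = {{}, {[K=L]}, {[K=L], [M=N]}} (3 elements).


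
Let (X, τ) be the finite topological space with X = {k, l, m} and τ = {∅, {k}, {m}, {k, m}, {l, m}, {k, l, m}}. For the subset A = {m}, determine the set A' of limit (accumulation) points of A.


A' = {l}

For each x ∈ X, list the open sets U ∈ τ with x ∈ U, then check whether U ∩ (A ∖ {x}) ≠ ∅ for every such U.
  x = k: open {k} ∋ x has {k} ∩ (A ∖ {k}) = ∅, so x is NOT a limit point.
  x = l: opens ∋ x are {l, m}, {k, l, m}; each meets A ∖ {l}, so x IS a limit point.
  x = m: open {m} ∋ x has {m} ∩ (A ∖ {m}) = ∅, so x is NOT a limit point.
Collecting: A' = {l}.


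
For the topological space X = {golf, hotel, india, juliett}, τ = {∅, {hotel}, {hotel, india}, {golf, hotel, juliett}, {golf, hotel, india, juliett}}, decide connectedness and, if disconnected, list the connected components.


(X, τ) is connected.

Find clopen sets (U ∈ τ with X ∖ U ∈ τ):
  U = ∅, X ∖ U = {golf, hotel, india, juliett} — both open, so U is clopen.
  U = {golf, hotel, india, juliett}, X ∖ U = ∅ — both open, so U is clopen.
Only trivial clopens (∅ and X) exist, so (X, τ) is connected.
Compute connected components by grouping points that agree on all clopens:
  component: {golf, hotel, india, juliett}


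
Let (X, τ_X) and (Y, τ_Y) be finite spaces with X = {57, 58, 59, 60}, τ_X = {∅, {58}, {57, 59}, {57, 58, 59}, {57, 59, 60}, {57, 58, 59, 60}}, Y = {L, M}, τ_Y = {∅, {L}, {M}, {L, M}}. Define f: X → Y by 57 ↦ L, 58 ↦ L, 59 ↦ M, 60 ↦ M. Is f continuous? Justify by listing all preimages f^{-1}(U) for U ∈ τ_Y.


f is NOT continuous.

Compute f^{-1}(U) for each U ∈ τ_Y:
  U = ∅: f^{-1}(U) = ∅ ∈ τ_X ✓.
  U = {L}: f^{-1}(U) = {57, 58} ∉ τ_X ✗.
  U = {M}: f^{-1}(U) = {59, 60} ∉ τ_X ✗.
  U = {L, M}: f^{-1}(U) = {57, 58, 59, 60} ∈ τ_X ✓.
Found U = {L} with f^{-1}(U) = {57, 58} not in τ_X. Therefore f is NOT continuous.


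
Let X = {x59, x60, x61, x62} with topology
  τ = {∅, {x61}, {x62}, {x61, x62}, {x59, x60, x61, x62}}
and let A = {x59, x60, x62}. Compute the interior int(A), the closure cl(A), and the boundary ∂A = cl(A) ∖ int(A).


int(A) = {x62}, cl(A) = {x59, x60, x62}, ∂A = {x59, x60}.

Closed sets in (X, τ) are complements of opens:
  closed(X, τ) = {∅, {x59, x60}, {x59, x60, x61}, {x59, x60, x62}, {x59, x60, x61, x62}}.
int(A) = ⋃ {U ∈ τ : U ⊆ A}. Opens contained in A: ∅, {x62}.
Taking the union of these: int(A) = {x62}.
cl(A) = ⋂ {C closed : A ⊆ C}. Closed sets containing A: {x59, x60, x62}, {x59, x60, x61, x62}.
Intersecting these: cl(A) = {x59, x60, x62}.
∂A = cl(A) ∖ int(A) = {x59, x60, x62} ∖ {x62} = {x59, x60}.


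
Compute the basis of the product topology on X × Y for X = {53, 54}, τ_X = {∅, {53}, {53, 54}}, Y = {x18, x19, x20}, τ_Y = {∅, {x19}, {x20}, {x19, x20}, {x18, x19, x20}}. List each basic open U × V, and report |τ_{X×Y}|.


Basis B = {∅ × ∅, {53} × {x19}, {53} × {x20}, {53} × {x19, x20}, {53, 54} × {x19}, {53, 54} × {x20}, {53} × {x18, x19, x20}, {53, 54} × {x19, x20}, {53, 54} × {x18, x19, x20}}; |τ_{X×Y}| = 14.

Enumerate products U × V with U ∈ τ_X, V ∈ τ_Y (deduplicated):
  ∅ × ∅ = {} (∅)
  {53} × {x19} = {(53,x19)}
  {53} × {x20} = {(53,x20)}
  {53} × {x19, x20} = {(53,x19), (53,x20)}
  {53, 54} × {x19} = {(53,x19), (54,x19)}
  {53, 54} × {x20} = {(53,x20), (54,x20)}
  {53} × {x18, x19, x20} = {(53,x18), (53,x19), (53,x20)}
  {53, 54} × {x19, x20} = {(53,x19), (53,x20), (54,x19), (54,x20)}
  {53, 54} × {x18, x19, x20} = {(53,x18), (53,x19), (53,x20), (54,x18), (54,x19), (54,x20)}
These 9 distinct sets form the basis B.
Close under arbitrary unions to get τ_{X×Y}; counting gives |τ_{X×Y}| = 14.


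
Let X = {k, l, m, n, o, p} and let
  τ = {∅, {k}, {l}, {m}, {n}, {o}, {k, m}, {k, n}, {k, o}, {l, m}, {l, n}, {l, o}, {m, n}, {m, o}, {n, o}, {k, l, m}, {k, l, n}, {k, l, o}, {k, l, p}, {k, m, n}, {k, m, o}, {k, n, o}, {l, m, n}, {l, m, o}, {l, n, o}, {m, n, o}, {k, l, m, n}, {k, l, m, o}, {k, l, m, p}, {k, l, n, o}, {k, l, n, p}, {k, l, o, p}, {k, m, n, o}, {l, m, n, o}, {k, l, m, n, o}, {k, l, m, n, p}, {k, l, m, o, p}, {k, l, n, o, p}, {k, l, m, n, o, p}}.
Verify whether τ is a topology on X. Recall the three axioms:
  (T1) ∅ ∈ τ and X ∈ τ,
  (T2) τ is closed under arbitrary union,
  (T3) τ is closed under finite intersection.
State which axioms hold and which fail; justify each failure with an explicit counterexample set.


τ is NOT a topology on X.

Axiom (T1): ∅ ∈ τ? Yes; X ∈ τ? Yes.
Axiom (T2/T3): check pairwise unions and intersections of members of τ.
Counterexample for (T2): {k} ∪ {l} = {k, l} ∉ τ. Therefore τ is NOT a topology.


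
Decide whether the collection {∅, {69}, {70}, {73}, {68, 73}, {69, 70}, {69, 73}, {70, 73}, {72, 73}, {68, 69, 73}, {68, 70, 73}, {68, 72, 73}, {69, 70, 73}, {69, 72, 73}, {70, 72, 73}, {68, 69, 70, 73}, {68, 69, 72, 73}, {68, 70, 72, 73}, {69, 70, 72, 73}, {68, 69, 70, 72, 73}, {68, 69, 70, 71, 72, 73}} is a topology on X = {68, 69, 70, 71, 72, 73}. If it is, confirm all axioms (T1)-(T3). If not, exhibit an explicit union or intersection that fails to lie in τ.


τ IS a topology on X.

Axiom (T1): ∅ ∈ τ? Yes; X ∈ τ? Yes.
Axiom (T2/T3): check pairwise unions and intersections of members of τ.
All pairwise intersections and unions checked — each lies in τ. Therefore τ satisfies (T1), (T2), (T3): it IS a topology on X.


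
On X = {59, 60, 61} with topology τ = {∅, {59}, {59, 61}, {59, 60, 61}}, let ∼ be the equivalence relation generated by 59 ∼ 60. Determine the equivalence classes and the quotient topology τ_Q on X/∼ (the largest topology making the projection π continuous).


X/∼ = {[59=60], [61]}; |τ_Q| = 2.

Equivalence classes: [59=60], [61].
Quotient map π: X → X/∼ sends 59 ↦ [59=60], 60 ↦ [59=60], 61 ↦ [61].
For each subset V ⊆ X/∼, compute π^{-1}(V) ⊆ X and check whether π^{-1}(V) ∈ τ. V is open in τ_Q iff π^{-1}(V) ∈ τ.
  V = {}: π^{-1}(V) = ∅ ∈ τ ✓.
  V = {[59=60]}: π^{-1}(V) = {59, 60} ∉ τ ✗.
  V = {[61]}: π^{-1}(V) = {61} ∉ τ ✗.
  V = {[59=60], [61]}: π^{-1}(V) = {59, 60, 61} ∈ τ ✓.
Open sets in the quotient: τ_Q = {{}, {[59=60], [61]}} (2 elements).


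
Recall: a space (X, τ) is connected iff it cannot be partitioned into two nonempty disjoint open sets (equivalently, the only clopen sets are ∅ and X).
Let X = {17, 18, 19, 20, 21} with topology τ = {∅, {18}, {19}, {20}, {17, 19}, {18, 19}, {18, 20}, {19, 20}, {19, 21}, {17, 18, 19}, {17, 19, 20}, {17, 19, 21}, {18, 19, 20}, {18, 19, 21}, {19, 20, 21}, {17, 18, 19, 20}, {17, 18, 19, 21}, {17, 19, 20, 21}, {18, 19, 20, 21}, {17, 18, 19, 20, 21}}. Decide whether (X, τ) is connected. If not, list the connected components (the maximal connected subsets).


(X, τ) is disconnected; components = [{18}, {20}, {17, 19, 21}].

Find clopen sets (U ∈ τ with X ∖ U ∈ τ):
  U = ∅, X ∖ U = {17, 18, 19, 20, 21} — both open, so U is clopen.
  U = {18}, X ∖ U = {17, 19, 20, 21} — both open, so U is clopen.
  U = {20}, X ∖ U = {17, 18, 19, 21} — both open, so U is clopen.
  U = {18, 20}, X ∖ U = {17, 19, 21} — both open, so U is clopen.
  U = {17, 19, 21}, X ∖ U = {18, 20} — both open, so U is clopen.
  U = {17, 18, 19, 21}, X ∖ U = {20} — both open, so U is clopen.
  U = {17, 19, 20, 21}, X ∖ U = {18} — both open, so U is clopen.
  U = {17, 18, 19, 20, 21}, X ∖ U = ∅ — both open, so U is clopen.
Nontrivial clopen(s) exist: e.g. {17, 19, 20, 21}. So (X, τ) is disconnected.
Compute connected components by grouping points that agree on all clopens:
  component: {18}
  component: {20}
  component: {17, 19, 21}


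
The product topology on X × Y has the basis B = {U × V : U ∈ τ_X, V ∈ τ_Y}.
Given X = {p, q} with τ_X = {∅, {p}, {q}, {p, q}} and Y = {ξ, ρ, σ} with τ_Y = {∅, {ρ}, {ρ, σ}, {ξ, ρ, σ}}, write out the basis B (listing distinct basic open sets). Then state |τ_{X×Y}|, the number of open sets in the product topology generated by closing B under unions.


Basis B = {∅ × ∅, {p} × {ρ}, {q} × {ρ}, {p} × {ρ, σ}, {p, q} × {ρ}, {q} × {ρ, σ}, {p} × {ξ, ρ, σ}, {q} × {ξ, ρ, σ}, {p, q} × {ρ, σ}, {p, q} × {ξ, ρ, σ}}; |τ_{X×Y}| = 16.

Enumerate products U × V with U ∈ τ_X, V ∈ τ_Y (deduplicated):
  ∅ × ∅ = {} (∅)
  {p} × {ρ} = {(p,ρ)}
  {q} × {ρ} = {(q,ρ)}
  {p} × {ρ, σ} = {(p,ρ), (p,σ)}
  {p, q} × {ρ} = {(p,ρ), (q,ρ)}
  {q} × {ρ, σ} = {(q,ρ), (q,σ)}
  {p} × {ξ, ρ, σ} = {(p,ξ), (p,ρ), (p,σ)}
  {q} × {ξ, ρ, σ} = {(q,ξ), (q,ρ), (q,σ)}
  {p, q} × {ρ, σ} = {(p,ρ), (p,σ), (q,ρ), (q,σ)}
  {p, q} × {ξ, ρ, σ} = {(p,ξ), (p,ρ), (p,σ), (q,ξ), (q,ρ), (q,σ)}
These 10 distinct sets form the basis B.
Close under arbitrary unions to get τ_{X×Y}; counting gives |τ_{X×Y}| = 16.


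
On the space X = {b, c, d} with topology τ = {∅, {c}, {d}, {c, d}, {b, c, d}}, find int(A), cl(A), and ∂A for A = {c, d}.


int(A) = {c, d}, cl(A) = {b, c, d}, ∂A = {b}.

Closed sets in (X, τ) are complements of opens:
  closed(X, τ) = {∅, {b}, {b, c}, {b, d}, {b, c, d}}.
int(A) = ⋃ {U ∈ τ : U ⊆ A}. Opens contained in A: ∅, {c}, {d}, {c, d}.
Taking the union of these: int(A) = {c, d}.
cl(A) = ⋂ {C closed : A ⊆ C}. Closed sets containing A: {b, c, d}.
Intersecting these: cl(A) = {b, c, d}.
∂A = cl(A) ∖ int(A) = {b, c, d} ∖ {c, d} = {b}.


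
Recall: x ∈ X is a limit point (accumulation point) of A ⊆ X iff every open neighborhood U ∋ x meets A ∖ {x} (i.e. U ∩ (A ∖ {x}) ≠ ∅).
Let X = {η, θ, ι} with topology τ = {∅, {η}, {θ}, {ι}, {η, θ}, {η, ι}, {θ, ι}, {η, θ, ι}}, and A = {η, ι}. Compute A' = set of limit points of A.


A' = ∅

For each x ∈ X, list the open sets U ∈ τ with x ∈ U, then check whether U ∩ (A ∖ {x}) ≠ ∅ for every such U.
  x = η: open {η} ∋ x has {η} ∩ (A ∖ {η}) = ∅, so x is NOT a limit point.
  x = θ: open {θ} ∋ x has {θ} ∩ (A ∖ {θ}) = ∅, so x is NOT a limit point.
  x = ι: open {ι} ∋ x has {ι} ∩ (A ∖ {ι}) = ∅, so x is NOT a limit point.
Collecting: A' = ∅.


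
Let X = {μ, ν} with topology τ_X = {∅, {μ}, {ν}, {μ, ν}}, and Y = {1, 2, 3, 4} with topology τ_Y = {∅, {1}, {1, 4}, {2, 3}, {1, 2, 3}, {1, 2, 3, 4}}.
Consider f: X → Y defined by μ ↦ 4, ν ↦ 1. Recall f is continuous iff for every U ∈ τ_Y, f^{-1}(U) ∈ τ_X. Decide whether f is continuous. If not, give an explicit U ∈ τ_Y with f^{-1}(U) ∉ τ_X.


f IS continuous.

Compute f^{-1}(U) for each U ∈ τ_Y:
  U = ∅: f^{-1}(U) = ∅ ∈ τ_X ✓.
  U = {1}: f^{-1}(U) = {ν} ∈ τ_X ✓.
  U = {1, 4}: f^{-1}(U) = {μ, ν} ∈ τ_X ✓.
  U = {2, 3}: f^{-1}(U) = ∅ ∈ τ_X ✓.
  U = {1, 2, 3}: f^{-1}(U) = {ν} ∈ τ_X ✓.
  U = {1, 2, 3, 4}: f^{-1}(U) = {μ, ν} ∈ τ_X ✓.
Every preimage lies in τ_X, so f IS continuous.


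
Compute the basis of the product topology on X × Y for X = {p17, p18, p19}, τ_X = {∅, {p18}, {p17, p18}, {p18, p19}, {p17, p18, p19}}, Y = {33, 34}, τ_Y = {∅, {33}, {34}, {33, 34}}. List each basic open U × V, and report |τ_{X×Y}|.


Basis B = {∅ × ∅, {p18} × {33}, {p18} × {34}, {p17, p18} × {33}, {p17, p18} × {34}, {p18} × {33, 34}, {p18, p19} × {33}, {p18, p19} × {34}, {p17, p18, p19} × {33}, {p17, p18, p19} × {34}, {p17, p18} × {33, 34}, {p18, p19} × {33, 34}, {p17, p18, p19} × {33, 34}}; |τ_{X×Y}| = 25.

Enumerate products U × V with U ∈ τ_X, V ∈ τ_Y (deduplicated):
  ∅ × ∅ = {} (∅)
  {p18} × {33} = {(p18,33)}
  {p18} × {34} = {(p18,34)}
  {p17, p18} × {33} = {(p17,33), (p18,33)}
  {p17, p18} × {34} = {(p17,34), (p18,34)}
  {p18} × {33, 34} = {(p18,33), (p18,34)}
  {p18, p19} × {33} = {(p18,33), (p19,33)}
  {p18, p19} × {34} = {(p18,34), (p19,34)}
  {p17, p18, p19} × {33} = {(p17,33), (p18,33), (p19,33)}
  {p17, p18, p19} × {34} = {(p17,34), (p18,34), (p19,34)}
  {p17, p18} × {33, 34} = {(p17,33), (p17,34), (p18,33), (p18,34)}
  {p18, p19} × {33, 34} = {(p18,33), (p18,34), (p19,33), (p19,34)}
  {p17, p18, p19} × {33, 34} = {(p17,33), (p17,34), (p18,33), (p18,34), (p19,33), (p19,34)}
These 13 distinct sets form the basis B.
Close under arbitrary unions to get τ_{X×Y}; counting gives |τ_{X×Y}| = 25.


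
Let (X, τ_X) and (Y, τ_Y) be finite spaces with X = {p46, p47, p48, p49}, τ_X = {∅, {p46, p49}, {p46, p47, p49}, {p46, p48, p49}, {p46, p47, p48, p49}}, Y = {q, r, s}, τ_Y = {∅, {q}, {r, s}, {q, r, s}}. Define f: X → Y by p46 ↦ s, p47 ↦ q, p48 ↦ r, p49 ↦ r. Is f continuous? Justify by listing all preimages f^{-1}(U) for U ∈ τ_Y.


f is NOT continuous.

Compute f^{-1}(U) for each U ∈ τ_Y:
  U = ∅: f^{-1}(U) = ∅ ∈ τ_X ✓.
  U = {q}: f^{-1}(U) = {p47} ∉ τ_X ✗.
  U = {r, s}: f^{-1}(U) = {p46, p48, p49} ∈ τ_X ✓.
  U = {q, r, s}: f^{-1}(U) = {p46, p47, p48, p49} ∈ τ_X ✓.
Found U = {q} with f^{-1}(U) = {p47} not in τ_X. Therefore f is NOT continuous.


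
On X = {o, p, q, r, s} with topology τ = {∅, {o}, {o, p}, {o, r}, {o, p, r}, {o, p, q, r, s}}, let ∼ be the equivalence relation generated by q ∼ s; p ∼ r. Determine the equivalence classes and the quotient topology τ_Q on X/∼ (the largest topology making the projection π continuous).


X/∼ = {[o], [p=r], [q=s]}; |τ_Q| = 4.

Equivalence classes: [o], [p=r], [q=s].
Quotient map π: X → X/∼ sends o ↦ [o], p ↦ [p=r], q ↦ [q=s], r ↦ [p=r], s ↦ [q=s].
For each subset V ⊆ X/∼, compute π^{-1}(V) ⊆ X and check whether π^{-1}(V) ∈ τ. V is open in τ_Q iff π^{-1}(V) ∈ τ.
  V = {}: π^{-1}(V) = ∅ ∈ τ ✓.
  V = {[o]}: π^{-1}(V) = {o} ∈ τ ✓.
  V = {[p=r]}: π^{-1}(V) = {p, r} ∉ τ ✗.
  V = {[o], [p=r]}: π^{-1}(V) = {o, p, r} ∈ τ ✓.
  V = {[q=s]}: π^{-1}(V) = {q, s} ∉ τ ✗.
  V = {[o], [q=s]}: π^{-1}(V) = {o, q, s} ∉ τ ✗.
  V = {[p=r], [q=s]}: π^{-1}(V) = {p, q, r, s} ∉ τ ✗.
  V = {[o], [p=r], [q=s]}: π^{-1}(V) = {o, p, q, r, s} ∈ τ ✓.
Open sets in the quotient: τ_Q = {{}, {[o]}, {[o], [p=r]}, {[o], [p=r], [q=s]}} (4 elements).


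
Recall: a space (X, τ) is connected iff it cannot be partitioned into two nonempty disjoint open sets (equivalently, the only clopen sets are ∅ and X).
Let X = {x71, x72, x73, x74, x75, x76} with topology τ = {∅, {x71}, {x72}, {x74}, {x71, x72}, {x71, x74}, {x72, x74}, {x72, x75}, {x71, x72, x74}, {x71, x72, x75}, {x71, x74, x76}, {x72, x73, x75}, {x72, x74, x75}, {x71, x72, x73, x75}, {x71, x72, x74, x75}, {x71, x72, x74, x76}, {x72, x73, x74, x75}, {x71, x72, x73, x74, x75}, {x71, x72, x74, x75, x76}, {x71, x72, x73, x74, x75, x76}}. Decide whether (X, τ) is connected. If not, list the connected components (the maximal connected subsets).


(X, τ) is disconnected; components = [{x71, x74, x76}, {x72, x73, x75}].

Find clopen sets (U ∈ τ with X ∖ U ∈ τ):
  U = ∅, X ∖ U = {x71, x72, x73, x74, x75, x76} — both open, so U is clopen.
  U = {x71, x74, x76}, X ∖ U = {x72, x73, x75} — both open, so U is clopen.
  U = {x72, x73, x75}, X ∖ U = {x71, x74, x76} — both open, so U is clopen.
  U = {x71, x72, x73, x74, x75, x76}, X ∖ U = ∅ — both open, so U is clopen.
Nontrivial clopen(s) exist: e.g. {x72, x73, x75}. So (X, τ) is disconnected.
Compute connected components by grouping points that agree on all clopens:
  component: {x71, x74, x76}
  component: {x72, x73, x75}


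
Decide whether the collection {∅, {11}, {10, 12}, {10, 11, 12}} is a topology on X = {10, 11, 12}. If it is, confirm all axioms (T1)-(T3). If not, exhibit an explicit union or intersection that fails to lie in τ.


τ IS a topology on X.

Axiom (T1): ∅ ∈ τ? Yes; X ∈ τ? Yes.
Axiom (T2/T3): check pairwise unions and intersections of members of τ.
All pairwise intersections and unions checked — each lies in τ. Therefore τ satisfies (T1), (T2), (T3): it IS a topology on X.


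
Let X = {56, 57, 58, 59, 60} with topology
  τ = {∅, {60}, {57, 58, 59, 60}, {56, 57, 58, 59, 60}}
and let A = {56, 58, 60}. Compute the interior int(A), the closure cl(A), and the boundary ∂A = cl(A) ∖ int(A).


int(A) = {60}, cl(A) = {56, 57, 58, 59, 60}, ∂A = {56, 57, 58, 59}.

Closed sets in (X, τ) are complements of opens:
  closed(X, τ) = {∅, {56}, {56, 57, 58, 59}, {56, 57, 58, 59, 60}}.
int(A) = ⋃ {U ∈ τ : U ⊆ A}. Opens contained in A: ∅, {60}.
Taking the union of these: int(A) = {60}.
cl(A) = ⋂ {C closed : A ⊆ C}. Closed sets containing A: {56, 57, 58, 59, 60}.
Intersecting these: cl(A) = {56, 57, 58, 59, 60}.
∂A = cl(A) ∖ int(A) = {56, 57, 58, 59, 60} ∖ {60} = {56, 57, 58, 59}.


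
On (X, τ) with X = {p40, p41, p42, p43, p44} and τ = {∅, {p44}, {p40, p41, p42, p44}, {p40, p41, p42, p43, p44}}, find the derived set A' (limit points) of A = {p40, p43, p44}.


A' = {p40, p41, p42, p43}

For each x ∈ X, list the open sets U ∈ τ with x ∈ U, then check whether U ∩ (A ∖ {x}) ≠ ∅ for every such U.
  x = p40: opens ∋ x are {p40, p41, p42, p44}, {p40, p41, p42, p43, p44}; each meets A ∖ {p40}, so x IS a limit point.
  x = p41: opens ∋ x are {p40, p41, p42, p44}, {p40, p41, p42, p43, p44}; each meets A ∖ {p41}, so x IS a limit point.
  x = p42: opens ∋ x are {p40, p41, p42, p44}, {p40, p41, p42, p43, p44}; each meets A ∖ {p42}, so x IS a limit point.
  x = p43: opens ∋ x are {p40, p41, p42, p43, p44}; each meets A ∖ {p43}, so x IS a limit point.
  x = p44: open {p44} ∋ x has {p44} ∩ (A ∖ {p44}) = ∅, so x is NOT a limit point.
Collecting: A' = {p40, p41, p42, p43}.


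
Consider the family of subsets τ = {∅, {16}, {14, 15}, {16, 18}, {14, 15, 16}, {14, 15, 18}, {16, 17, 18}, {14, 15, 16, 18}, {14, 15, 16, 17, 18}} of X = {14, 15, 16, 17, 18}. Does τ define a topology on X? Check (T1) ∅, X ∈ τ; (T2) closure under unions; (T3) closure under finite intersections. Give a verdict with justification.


τ is NOT a topology on X.

Axiom (T1): ∅ ∈ τ? Yes; X ∈ τ? Yes.
Axiom (T2/T3): check pairwise unions and intersections of members of τ.
Counterexample for (T3): {16, 18} ∩ {14, 15, 18} = {18} ∉ τ. Therefore τ is NOT a topology.


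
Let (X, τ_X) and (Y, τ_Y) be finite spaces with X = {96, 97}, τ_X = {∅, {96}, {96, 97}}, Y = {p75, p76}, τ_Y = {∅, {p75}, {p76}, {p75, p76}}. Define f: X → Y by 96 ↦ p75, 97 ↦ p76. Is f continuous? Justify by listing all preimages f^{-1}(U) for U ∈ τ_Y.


f is NOT continuous.

Compute f^{-1}(U) for each U ∈ τ_Y:
  U = ∅: f^{-1}(U) = ∅ ∈ τ_X ✓.
  U = {p75}: f^{-1}(U) = {96} ∈ τ_X ✓.
  U = {p76}: f^{-1}(U) = {97} ∉ τ_X ✗.
  U = {p75, p76}: f^{-1}(U) = {96, 97} ∈ τ_X ✓.
Found U = {p76} with f^{-1}(U) = {97} not in τ_X. Therefore f is NOT continuous.


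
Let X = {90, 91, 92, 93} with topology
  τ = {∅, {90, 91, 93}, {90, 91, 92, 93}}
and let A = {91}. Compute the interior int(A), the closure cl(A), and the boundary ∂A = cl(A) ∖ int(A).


int(A) = ∅, cl(A) = {90, 91, 92, 93}, ∂A = {90, 91, 92, 93}.

Closed sets in (X, τ) are complements of opens:
  closed(X, τ) = {∅, {92}, {90, 91, 92, 93}}.
int(A) = ⋃ {U ∈ τ : U ⊆ A}. Opens contained in A: ∅.
Taking the union of these: int(A) = ∅.
cl(A) = ⋂ {C closed : A ⊆ C}. Closed sets containing A: {90, 91, 92, 93}.
Intersecting these: cl(A) = {90, 91, 92, 93}.
∂A = cl(A) ∖ int(A) = {90, 91, 92, 93} ∖ ∅ = {90, 91, 92, 93}.


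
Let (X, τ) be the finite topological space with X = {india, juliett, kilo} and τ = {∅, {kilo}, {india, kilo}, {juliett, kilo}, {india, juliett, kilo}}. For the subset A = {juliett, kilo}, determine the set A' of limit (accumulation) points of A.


A' = {india, juliett}

For each x ∈ X, list the open sets U ∈ τ with x ∈ U, then check whether U ∩ (A ∖ {x}) ≠ ∅ for every such U.
  x = india: opens ∋ x are {india, kilo}, {india, juliett, kilo}; each meets A ∖ {india}, so x IS a limit point.
  x = juliett: opens ∋ x are {juliett, kilo}, {india, juliett, kilo}; each meets A ∖ {juliett}, so x IS a limit point.
  x = kilo: open {kilo} ∋ x has {kilo} ∩ (A ∖ {kilo}) = ∅, so x is NOT a limit point.
Collecting: A' = {india, juliett}.


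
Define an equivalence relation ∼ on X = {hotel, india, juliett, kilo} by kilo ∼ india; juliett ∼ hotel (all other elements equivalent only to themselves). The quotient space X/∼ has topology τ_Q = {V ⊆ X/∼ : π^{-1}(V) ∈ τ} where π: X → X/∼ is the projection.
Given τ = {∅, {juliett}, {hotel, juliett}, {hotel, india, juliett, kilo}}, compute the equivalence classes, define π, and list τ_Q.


X/∼ = {[hotel=juliett], [india=kilo]}; |τ_Q| = 3.

Equivalence classes: [hotel=juliett], [india=kilo].
Quotient map π: X → X/∼ sends hotel ↦ [hotel=juliett], india ↦ [india=kilo], juliett ↦ [hotel=juliett], kilo ↦ [india=kilo].
For each subset V ⊆ X/∼, compute π^{-1}(V) ⊆ X and check whether π^{-1}(V) ∈ τ. V is open in τ_Q iff π^{-1}(V) ∈ τ.
  V = {}: π^{-1}(V) = ∅ ∈ τ ✓.
  V = {[hotel=juliett]}: π^{-1}(V) = {hotel, juliett} ∈ τ ✓.
  V = {[india=kilo]}: π^{-1}(V) = {india, kilo} ∉ τ ✗.
  V = {[hotel=juliett], [india=kilo]}: π^{-1}(V) = {hotel, india, juliett, kilo} ∈ τ ✓.
Open sets in the quotient: τ_Q = {{}, {[hotel=juliett]}, {[hotel=juliett], [india=kilo]}} (3 elements).


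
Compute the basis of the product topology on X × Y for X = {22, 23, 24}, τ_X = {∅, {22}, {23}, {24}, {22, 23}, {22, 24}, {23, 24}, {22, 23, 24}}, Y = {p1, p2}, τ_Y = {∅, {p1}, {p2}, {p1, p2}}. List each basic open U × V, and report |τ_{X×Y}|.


Basis B = {∅ × ∅, {22} × {p1}, {22} × {p2}, {23} × {p1}, {23} × {p2}, {24} × {p1}, {24} × {p2}, {22} × {p1, p2}, {22, 23} × {p1}, {22, 24} × {p1}, {22, 23} × {p2}, {22, 24} × {p2}, {23} × {p1, p2}, {23, 24} × {p1}, {23, 24} × {p2}, {24} × {p1, p2}, {22, 23, 24} × {p1}, {22, 23, 24} × {p2}, {22, 23} × {p1, p2}, {22, 24} × {p1, p2}, {23, 24} × {p1, p2}, {22, 23, 24} × {p1, p2}}; |τ_{X×Y}| = 64.

Enumerate products U × V with U ∈ τ_X, V ∈ τ_Y (deduplicated):
  ∅ × ∅ = {} (∅)
  {22} × {p1} = {(22,p1)}
  {22} × {p2} = {(22,p2)}
  {23} × {p1} = {(23,p1)}
  {23} × {p2} = {(23,p2)}
  {24} × {p1} = {(24,p1)}
  {24} × {p2} = {(24,p2)}
  {22} × {p1, p2} = {(22,p1), (22,p2)}
  {22, 23} × {p1} = {(22,p1), (23,p1)}
  {22, 24} × {p1} = {(22,p1), (24,p1)}
  {22, 23} × {p2} = {(22,p2), (23,p2)}
  {22, 24} × {p2} = {(22,p2), (24,p2)}
  {23} × {p1, p2} = {(23,p1), (23,p2)}
  {23, 24} × {p1} = {(23,p1), (24,p1)}
  {23, 24} × {p2} = {(23,p2), (24,p2)}
  {24} × {p1, p2} = {(24,p1), (24,p2)}
  {22, 23, 24} × {p1} = {(22,p1), (23,p1), (24,p1)}
  {22, 23, 24} × {p2} = {(22,p2), (23,p2), (24,p2)}
  {22, 23} × {p1, p2} = {(22,p1), (22,p2), (23,p1), (23,p2)}
  {22, 24} × {p1, p2} = {(22,p1), (22,p2), (24,p1), (24,p2)}
  {23, 24} × {p1, p2} = {(23,p1), (23,p2), (24,p1), (24,p2)}
  {22, 23, 24} × {p1, p2} = {(22,p1), (22,p2), (23,p1), (23,p2), (24,p1), (24,p2)}
These 22 distinct sets form the basis B.
Close under arbitrary unions to get τ_{X×Y}; counting gives |τ_{X×Y}| = 64.


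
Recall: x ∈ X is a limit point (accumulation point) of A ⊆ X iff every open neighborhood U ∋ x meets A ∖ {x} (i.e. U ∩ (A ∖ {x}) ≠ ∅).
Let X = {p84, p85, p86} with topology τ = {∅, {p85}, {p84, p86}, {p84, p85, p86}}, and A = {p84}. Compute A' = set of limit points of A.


A' = {p86}

For each x ∈ X, list the open sets U ∈ τ with x ∈ U, then check whether U ∩ (A ∖ {x}) ≠ ∅ for every such U.
  x = p84: open {p84, p86} ∋ x has {p84, p86} ∩ (A ∖ {p84}) = ∅, so x is NOT a limit point.
  x = p85: open {p85} ∋ x has {p85} ∩ (A ∖ {p85}) = ∅, so x is NOT a limit point.
  x = p86: opens ∋ x are {p84, p86}, {p84, p85, p86}; each meets A ∖ {p86}, so x IS a limit point.
Collecting: A' = {p86}.


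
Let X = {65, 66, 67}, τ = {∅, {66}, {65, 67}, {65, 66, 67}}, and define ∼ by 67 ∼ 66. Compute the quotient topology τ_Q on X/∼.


X/∼ = {[65], [66=67]}; |τ_Q| = 2.

Equivalence classes: [65], [66=67].
Quotient map π: X → X/∼ sends 65 ↦ [65], 66 ↦ [66=67], 67 ↦ [66=67].
For each subset V ⊆ X/∼, compute π^{-1}(V) ⊆ X and check whether π^{-1}(V) ∈ τ. V is open in τ_Q iff π^{-1}(V) ∈ τ.
  V = {}: π^{-1}(V) = ∅ ∈ τ ✓.
  V = {[65]}: π^{-1}(V) = {65} ∉ τ ✗.
  V = {[66=67]}: π^{-1}(V) = {66, 67} ∉ τ ✗.
  V = {[65], [66=67]}: π^{-1}(V) = {65, 66, 67} ∈ τ ✓.
Open sets in the quotient: τ_Q = {{}, {[65], [66=67]}} (2 elements).


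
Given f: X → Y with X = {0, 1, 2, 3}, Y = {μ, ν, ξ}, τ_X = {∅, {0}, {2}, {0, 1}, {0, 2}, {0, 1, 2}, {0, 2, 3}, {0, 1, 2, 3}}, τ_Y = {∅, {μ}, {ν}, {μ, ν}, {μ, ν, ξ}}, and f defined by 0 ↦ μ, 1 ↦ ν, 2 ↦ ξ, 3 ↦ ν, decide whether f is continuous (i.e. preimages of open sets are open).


f is NOT continuous.

Compute f^{-1}(U) for each U ∈ τ_Y:
  U = ∅: f^{-1}(U) = ∅ ∈ τ_X ✓.
  U = {μ}: f^{-1}(U) = {0} ∈ τ_X ✓.
  U = {ν}: f^{-1}(U) = {1, 3} ∉ τ_X ✗.
  U = {μ, ν}: f^{-1}(U) = {0, 1, 3} ∉ τ_X ✗.
  U = {μ, ν, ξ}: f^{-1}(U) = {0, 1, 2, 3} ∈ τ_X ✓.
Found U = {ν} with f^{-1}(U) = {1, 3} not in τ_X. Therefore f is NOT continuous.


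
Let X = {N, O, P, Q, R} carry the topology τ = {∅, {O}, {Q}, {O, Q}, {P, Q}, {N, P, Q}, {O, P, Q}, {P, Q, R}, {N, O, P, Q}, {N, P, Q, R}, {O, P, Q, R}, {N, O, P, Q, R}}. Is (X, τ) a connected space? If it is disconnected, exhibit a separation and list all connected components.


(X, τ) is disconnected; components = [{O}, {N, P, Q, R}].

Find clopen sets (U ∈ τ with X ∖ U ∈ τ):
  U = ∅, X ∖ U = {N, O, P, Q, R} — both open, so U is clopen.
  U = {O}, X ∖ U = {N, P, Q, R} — both open, so U is clopen.
  U = {N, P, Q, R}, X ∖ U = {O} — both open, so U is clopen.
  U = {N, O, P, Q, R}, X ∖ U = ∅ — both open, so U is clopen.
Nontrivial clopen(s) exist: e.g. {N, P, Q, R}. So (X, τ) is disconnected.
Compute connected components by grouping points that agree on all clopens:
  component: {O}
  component: {N, P, Q, R}


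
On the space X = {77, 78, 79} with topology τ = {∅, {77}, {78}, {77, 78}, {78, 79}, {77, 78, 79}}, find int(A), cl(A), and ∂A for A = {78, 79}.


int(A) = {78, 79}, cl(A) = {78, 79}, ∂A = ∅.

Closed sets in (X, τ) are complements of opens:
  closed(X, τ) = {∅, {77}, {79}, {77, 79}, {78, 79}, {77, 78, 79}}.
int(A) = ⋃ {U ∈ τ : U ⊆ A}. Opens contained in A: ∅, {78}, {78, 79}.
Taking the union of these: int(A) = {78, 79}.
cl(A) = ⋂ {C closed : A ⊆ C}. Closed sets containing A: {78, 79}, {77, 78, 79}.
Intersecting these: cl(A) = {78, 79}.
∂A = cl(A) ∖ int(A) = {78, 79} ∖ {78, 79} = ∅.


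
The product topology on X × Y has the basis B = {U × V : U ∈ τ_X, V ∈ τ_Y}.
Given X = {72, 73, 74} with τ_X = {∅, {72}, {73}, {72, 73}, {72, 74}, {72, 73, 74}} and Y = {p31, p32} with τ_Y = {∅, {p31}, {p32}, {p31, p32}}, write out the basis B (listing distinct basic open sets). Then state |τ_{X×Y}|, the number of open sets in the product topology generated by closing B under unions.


Basis B = {∅ × ∅, {72} × {p31}, {72} × {p32}, {73} × {p31}, {73} × {p32}, {72} × {p31, p32}, {72, 73} × {p31}, {72, 74} × {p31}, {72, 73} × {p32}, {72, 74} × {p32}, {73} × {p31, p32}, {72, 73, 74} × {p31}, {72, 73, 74} × {p32}, {72, 73} × {p31, p32}, {72, 74} × {p31, p32}, {72, 73, 74} × {p31, p32}}; |τ_{X×Y}| = 36.

Enumerate products U × V with U ∈ τ_X, V ∈ τ_Y (deduplicated):
  ∅ × ∅ = {} (∅)
  {72} × {p31} = {(72,p31)}
  {72} × {p32} = {(72,p32)}
  {73} × {p31} = {(73,p31)}
  {73} × {p32} = {(73,p32)}
  {72} × {p31, p32} = {(72,p31), (72,p32)}
  {72, 73} × {p31} = {(72,p31), (73,p31)}
  {72, 74} × {p31} = {(72,p31), (74,p31)}
  {72, 73} × {p32} = {(72,p32), (73,p32)}
  {72, 74} × {p32} = {(72,p32), (74,p32)}
  {73} × {p31, p32} = {(73,p31), (73,p32)}
  {72, 73, 74} × {p31} = {(72,p31), (73,p31), (74,p31)}
  {72, 73, 74} × {p32} = {(72,p32), (73,p32), (74,p32)}
  {72, 73} × {p31, p32} = {(72,p31), (72,p32), (73,p31), (73,p32)}
  {72, 74} × {p31, p32} = {(72,p31), (72,p32), (74,p31), (74,p32)}
  {72, 73, 74} × {p31, p32} = {(72,p31), (72,p32), (73,p31), (73,p32), (74,p31), (74,p32)}
These 16 distinct sets form the basis B.
Close under arbitrary unions to get τ_{X×Y}; counting gives |τ_{X×Y}| = 36.


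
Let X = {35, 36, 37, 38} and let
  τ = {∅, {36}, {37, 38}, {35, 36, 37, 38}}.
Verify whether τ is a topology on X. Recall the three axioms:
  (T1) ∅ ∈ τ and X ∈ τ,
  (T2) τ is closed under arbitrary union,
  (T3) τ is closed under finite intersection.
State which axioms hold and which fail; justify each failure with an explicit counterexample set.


τ is NOT a topology on X.

Axiom (T1): ∅ ∈ τ? Yes; X ∈ τ? Yes.
Axiom (T2/T3): check pairwise unions and intersections of members of τ.
Counterexample for (T2): {36} ∪ {37, 38} = {36, 37, 38} ∉ τ. Therefore τ is NOT a topology.


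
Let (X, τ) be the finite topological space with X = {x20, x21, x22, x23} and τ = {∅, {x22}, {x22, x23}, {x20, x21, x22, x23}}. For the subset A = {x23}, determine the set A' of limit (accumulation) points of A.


A' = {x20, x21}

For each x ∈ X, list the open sets U ∈ τ with x ∈ U, then check whether U ∩ (A ∖ {x}) ≠ ∅ for every such U.
  x = x20: opens ∋ x are {x20, x21, x22, x23}; each meets A ∖ {x20}, so x IS a limit point.
  x = x21: opens ∋ x are {x20, x21, x22, x23}; each meets A ∖ {x21}, so x IS a limit point.
  x = x22: open {x22} ∋ x has {x22} ∩ (A ∖ {x22}) = ∅, so x is NOT a limit point.
  x = x23: open {x22, x23} ∋ x has {x22, x23} ∩ (A ∖ {x23}) = ∅, so x is NOT a limit point.
Collecting: A' = {x20, x21}.


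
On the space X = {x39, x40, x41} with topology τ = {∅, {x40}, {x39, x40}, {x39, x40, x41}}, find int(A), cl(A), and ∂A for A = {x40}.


int(A) = {x40}, cl(A) = {x39, x40, x41}, ∂A = {x39, x41}.

Closed sets in (X, τ) are complements of opens:
  closed(X, τ) = {∅, {x41}, {x39, x41}, {x39, x40, x41}}.
int(A) = ⋃ {U ∈ τ : U ⊆ A}. Opens contained in A: ∅, {x40}.
Taking the union of these: int(A) = {x40}.
cl(A) = ⋂ {C closed : A ⊆ C}. Closed sets containing A: {x39, x40, x41}.
Intersecting these: cl(A) = {x39, x40, x41}.
∂A = cl(A) ∖ int(A) = {x39, x40, x41} ∖ {x40} = {x39, x41}.


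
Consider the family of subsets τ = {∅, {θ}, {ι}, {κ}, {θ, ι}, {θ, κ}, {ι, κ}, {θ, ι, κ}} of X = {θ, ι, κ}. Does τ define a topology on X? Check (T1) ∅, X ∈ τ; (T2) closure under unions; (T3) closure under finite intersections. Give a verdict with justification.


τ IS a topology on X.

Axiom (T1): ∅ ∈ τ? Yes; X ∈ τ? Yes.
Axiom (T2/T3): check pairwise unions and intersections of members of τ.
All pairwise intersections and unions checked — each lies in τ. Therefore τ satisfies (T1), (T2), (T3): it IS a topology on X.


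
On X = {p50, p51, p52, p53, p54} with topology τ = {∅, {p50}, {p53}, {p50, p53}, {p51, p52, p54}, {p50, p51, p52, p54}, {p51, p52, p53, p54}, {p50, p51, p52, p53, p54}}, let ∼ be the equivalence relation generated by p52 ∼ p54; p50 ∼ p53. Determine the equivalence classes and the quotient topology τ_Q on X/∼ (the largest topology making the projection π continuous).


X/∼ = {[p50=p53], [p51], [p52=p54]}; |τ_Q| = 4.

Equivalence classes: [p50=p53], [p51], [p52=p54].
Quotient map π: X → X/∼ sends p50 ↦ [p50=p53], p51 ↦ [p51], p52 ↦ [p52=p54], p53 ↦ [p50=p53], p54 ↦ [p52=p54].
For each subset V ⊆ X/∼, compute π^{-1}(V) ⊆ X and check whether π^{-1}(V) ∈ τ. V is open in τ_Q iff π^{-1}(V) ∈ τ.
  V = {}: π^{-1}(V) = ∅ ∈ τ ✓.
  V = {[p50=p53]}: π^{-1}(V) = {p50, p53} ∈ τ ✓.
  V = {[p51]}: π^{-1}(V) = {p51} ∉ τ ✗.
  V = {[p50=p53], [p51]}: π^{-1}(V) = {p50, p51, p53} ∉ τ ✗.
  V = {[p52=p54]}: π^{-1}(V) = {p52, p54} ∉ τ ✗.
  V = {[p50=p53], [p52=p54]}: π^{-1}(V) = {p50, p52, p53, p54} ∉ τ ✗.
  V = {[p51], [p52=p54]}: π^{-1}(V) = {p51, p52, p54} ∈ τ ✓.
  V = {[p50=p53], [p51], [p52=p54]}: π^{-1}(V) = {p50, p51, p52, p53, p54} ∈ τ ✓.
Open sets in the quotient: τ_Q = {{}, {[p50=p53]}, {[p51], [p52=p54]}, {[p50=p53], [p51], [p52=p54]}} (4 elements).


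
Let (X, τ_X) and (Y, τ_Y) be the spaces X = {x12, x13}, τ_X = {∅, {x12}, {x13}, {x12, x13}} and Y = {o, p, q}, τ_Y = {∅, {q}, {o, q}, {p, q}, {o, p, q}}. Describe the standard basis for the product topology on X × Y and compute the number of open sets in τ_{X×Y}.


Basis B = {∅ × ∅, {x12} × {q}, {x13} × {q}, {x12} × {o, q}, {x12} × {p, q}, {x12, x13} × {q}, {x13} × {o, q}, {x13} × {p, q}, {x12} × {o, p, q}, {x13} × {o, p, q}, {x12, x13} × {o, q}, {x12, x13} × {p, q}, {x12, x13} × {o, p, q}}; |τ_{X×Y}| = 25.

Enumerate products U × V with U ∈ τ_X, V ∈ τ_Y (deduplicated):
  ∅ × ∅ = {} (∅)
  {x12} × {q} = {(x12,q)}
  {x13} × {q} = {(x13,q)}
  {x12} × {o, q} = {(x12,o), (x12,q)}
  {x12} × {p, q} = {(x12,p), (x12,q)}
  {x12, x13} × {q} = {(x12,q), (x13,q)}
  {x13} × {o, q} = {(x13,o), (x13,q)}
  {x13} × {p, q} = {(x13,p), (x13,q)}
  {x12} × {o, p, q} = {(x12,o), (x12,p), (x12,q)}
  {x13} × {o, p, q} = {(x13,o), (x13,p), (x13,q)}
  {x12, x13} × {o, q} = {(x12,o), (x12,q), (x13,o), (x13,q)}
  {x12, x13} × {p, q} = {(x12,p), (x12,q), (x13,p), (x13,q)}
  {x12, x13} × {o, p, q} = {(x12,o), (x12,p), (x12,q), (x13,o), (x13,p), (x13,q)}
These 13 distinct sets form the basis B.
Close under arbitrary unions to get τ_{X×Y}; counting gives |τ_{X×Y}| = 25.


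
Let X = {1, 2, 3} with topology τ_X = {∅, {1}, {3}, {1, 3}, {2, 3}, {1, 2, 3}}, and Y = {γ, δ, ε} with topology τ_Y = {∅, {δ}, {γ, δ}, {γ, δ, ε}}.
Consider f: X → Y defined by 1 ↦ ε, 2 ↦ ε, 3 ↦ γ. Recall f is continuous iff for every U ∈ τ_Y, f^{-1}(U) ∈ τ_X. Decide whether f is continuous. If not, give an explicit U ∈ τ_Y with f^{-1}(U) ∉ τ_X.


f IS continuous.

Compute f^{-1}(U) for each U ∈ τ_Y:
  U = ∅: f^{-1}(U) = ∅ ∈ τ_X ✓.
  U = {δ}: f^{-1}(U) = ∅ ∈ τ_X ✓.
  U = {γ, δ}: f^{-1}(U) = {3} ∈ τ_X ✓.
  U = {γ, δ, ε}: f^{-1}(U) = {1, 2, 3} ∈ τ_X ✓.
Every preimage lies in τ_X, so f IS continuous.


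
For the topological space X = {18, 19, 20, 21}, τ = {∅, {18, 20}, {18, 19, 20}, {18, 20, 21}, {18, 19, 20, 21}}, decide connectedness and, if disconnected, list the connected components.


(X, τ) is connected.

Find clopen sets (U ∈ τ with X ∖ U ∈ τ):
  U = ∅, X ∖ U = {18, 19, 20, 21} — both open, so U is clopen.
  U = {18, 19, 20, 21}, X ∖ U = ∅ — both open, so U is clopen.
Only trivial clopens (∅ and X) exist, so (X, τ) is connected.
Compute connected components by grouping points that agree on all clopens:
  component: {18, 19, 20, 21}


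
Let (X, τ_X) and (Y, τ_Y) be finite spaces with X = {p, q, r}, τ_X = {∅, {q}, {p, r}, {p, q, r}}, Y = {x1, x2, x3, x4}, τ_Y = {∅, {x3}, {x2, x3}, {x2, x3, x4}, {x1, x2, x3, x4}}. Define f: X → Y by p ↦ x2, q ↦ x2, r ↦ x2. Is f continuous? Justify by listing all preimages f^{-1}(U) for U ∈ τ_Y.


f IS continuous.

Compute f^{-1}(U) for each U ∈ τ_Y:
  U = ∅: f^{-1}(U) = ∅ ∈ τ_X ✓.
  U = {x3}: f^{-1}(U) = ∅ ∈ τ_X ✓.
  U = {x2, x3}: f^{-1}(U) = {p, q, r} ∈ τ_X ✓.
  U = {x2, x3, x4}: f^{-1}(U) = {p, q, r} ∈ τ_X ✓.
  U = {x1, x2, x3, x4}: f^{-1}(U) = {p, q, r} ∈ τ_X ✓.
Every preimage lies in τ_X, so f IS continuous.


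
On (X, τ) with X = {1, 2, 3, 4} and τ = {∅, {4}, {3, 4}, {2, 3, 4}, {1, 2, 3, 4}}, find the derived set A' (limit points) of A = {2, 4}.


A' = {1, 2, 3}

For each x ∈ X, list the open sets U ∈ τ with x ∈ U, then check whether U ∩ (A ∖ {x}) ≠ ∅ for every such U.
  x = 1: opens ∋ x are {1, 2, 3, 4}; each meets A ∖ {1}, so x IS a limit point.
  x = 2: opens ∋ x are {2, 3, 4}, {1, 2, 3, 4}; each meets A ∖ {2}, so x IS a limit point.
  x = 3: opens ∋ x are {3, 4}, {2, 3, 4}, {1, 2, 3, 4}; each meets A ∖ {3}, so x IS a limit point.
  x = 4: open {4} ∋ x has {4} ∩ (A ∖ {4}) = ∅, so x is NOT a limit point.
Collecting: A' = {1, 2, 3}.


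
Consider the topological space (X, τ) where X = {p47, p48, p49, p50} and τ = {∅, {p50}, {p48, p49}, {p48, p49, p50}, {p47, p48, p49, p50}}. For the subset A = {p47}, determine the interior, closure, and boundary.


int(A) = ∅, cl(A) = {p47}, ∂A = {p47}.

Closed sets in (X, τ) are complements of opens:
  closed(X, τ) = {∅, {p47}, {p47, p50}, {p47, p48, p49}, {p47, p48, p49, p50}}.
int(A) = ⋃ {U ∈ τ : U ⊆ A}. Opens contained in A: ∅.
Taking the union of these: int(A) = ∅.
cl(A) = ⋂ {C closed : A ⊆ C}. Closed sets containing A: {p47}, {p47, p50}, {p47, p48, p49}, {p47, p48, p49, p50}.
Intersecting these: cl(A) = {p47}.
∂A = cl(A) ∖ int(A) = {p47} ∖ ∅ = {p47}.
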